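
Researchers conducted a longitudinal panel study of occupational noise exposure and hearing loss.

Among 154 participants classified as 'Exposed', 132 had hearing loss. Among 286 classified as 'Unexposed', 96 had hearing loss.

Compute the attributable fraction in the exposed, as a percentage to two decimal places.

From the description: a = 132, b = 22, c = 96, d = 190.
Risk in exposed = 132/154 = 0.85714; risk in unexposed = 96/286 = 0.33566.
RR = 0.85714/0.33566 = 2.55357
AR% = (RR − 1)/RR × 100 = (2.55357 − 1)/2.55357 × 100 = 60.8392%

60.84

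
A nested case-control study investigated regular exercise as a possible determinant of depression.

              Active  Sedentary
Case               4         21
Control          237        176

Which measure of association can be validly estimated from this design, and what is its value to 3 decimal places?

Reading the table with exposure as columns: a = 4 (Active, case), b = 237 (Active, non-case), c = 21 (Sedentary, case), d = 176.
This is a nested case-control study: participants were sampled on outcome status, so risks in the source population cannot be estimated directly — relative risk is not valid here. The odds ratio is the appropriate measure.
OR = (a·d)/(b·c) = (4 × 176) / (237 × 21) = 704 / 4977 = 0.14145

0.141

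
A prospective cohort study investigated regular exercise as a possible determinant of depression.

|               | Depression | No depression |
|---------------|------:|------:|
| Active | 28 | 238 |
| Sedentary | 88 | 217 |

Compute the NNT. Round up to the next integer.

Risk in treated group = 28/266 = 0.10526; risk in control = 88/305 = 0.28852.
Absolute risk reduction = 0.28852 − 0.10526 = 0.18326
NNT = 1 / ARR = 1 / 0.18326 = 5.457 → round up → 6

6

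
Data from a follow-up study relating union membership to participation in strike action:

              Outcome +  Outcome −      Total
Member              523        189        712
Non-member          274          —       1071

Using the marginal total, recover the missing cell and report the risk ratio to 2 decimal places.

The missing cell is in the unexposed row: 1071 − 274 = 797.
So a = 523, b = 189, c = 274, d = 797.
RR = [a/(a+b)] / [c/(c+d)] = (523/712) / (274/1071) = 0.73455/0.25584 = 2.87118

2.87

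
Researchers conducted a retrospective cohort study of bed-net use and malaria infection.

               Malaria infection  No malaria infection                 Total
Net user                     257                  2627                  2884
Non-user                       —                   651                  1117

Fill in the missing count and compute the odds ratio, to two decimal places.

The missing cell is in the unexposed row: 1117 − 651 = 466.
So a = 257, b = 2627, c = 466, d = 651.
OR = (a·d)/(b·c) = (257 × 651) / (2627 × 466) = 167307 / 1224182 = 0.13667

0.14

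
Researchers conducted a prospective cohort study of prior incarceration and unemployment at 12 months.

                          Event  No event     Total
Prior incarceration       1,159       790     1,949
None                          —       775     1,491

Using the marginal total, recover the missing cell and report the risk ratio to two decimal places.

The missing cell is in the unexposed row: 1491 − 775 = 716.
So a = 1159, b = 790, c = 716, d = 775.
RR = [a/(a+b)] / [c/(c+d)] = (1159/1949) / (716/1491) = 0.59466/0.48021 = 1.23833

1.24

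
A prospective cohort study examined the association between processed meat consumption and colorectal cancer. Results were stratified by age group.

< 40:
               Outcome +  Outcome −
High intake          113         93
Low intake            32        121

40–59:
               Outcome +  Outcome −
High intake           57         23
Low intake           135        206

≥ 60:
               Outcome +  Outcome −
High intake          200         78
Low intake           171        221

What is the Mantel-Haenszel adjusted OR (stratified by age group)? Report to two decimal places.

3.71

OR_MH = Σ(aᵢdᵢ/nᵢ) / Σ(bᵢcᵢ/nᵢ), where nᵢ is the stratum total.
Stratum 1 (< 40): n = 359; a·d/n = 113·121/359 = 38.0864; b·c/n = 93·32/359 = 8.2897
Stratum 2 (40–59): n = 421; a·d/n = 57·206/421 = 27.8907; b·c/n = 23·135/421 = 7.3753
Stratum 3 (≥ 60): n = 670; a·d/n = 200·221/670 = 65.9701; b·c/n = 78·171/670 = 19.9075
OR_MH = (38.0864 + 27.8907 + 65.9701) / (8.2897 + 7.3753 + 19.9075) = 131.9472 / 35.5725 = 3.70925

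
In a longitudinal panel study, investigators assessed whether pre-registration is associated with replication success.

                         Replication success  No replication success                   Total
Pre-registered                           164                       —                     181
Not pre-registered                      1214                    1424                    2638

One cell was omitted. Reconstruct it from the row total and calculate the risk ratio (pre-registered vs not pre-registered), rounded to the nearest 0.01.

1.97

The missing cell is in the exposed row: 181 − 164 = 17.
So a = 164, b = 17, c = 1214, d = 1424.
RR = [a/(a+b)] / [c/(c+d)] = (164/181) / (1214/2638) = 0.90608/0.46020 = 1.96889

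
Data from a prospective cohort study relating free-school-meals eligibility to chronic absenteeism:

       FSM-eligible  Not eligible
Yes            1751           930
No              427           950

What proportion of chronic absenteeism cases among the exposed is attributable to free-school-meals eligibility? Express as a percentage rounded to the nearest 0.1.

Reading the table with exposure as columns: a = 1751 (FSM-eligible, case), b = 427 (FSM-eligible, non-case), c = 930 (Not eligible, case), d = 950.
Risk in exposed = 1751/2178 = 0.80395; risk in unexposed = 930/1880 = 0.49468.
RR = 0.80395/0.49468 = 1.62519
AR% = (RR − 1)/RR × 100 = (1.62519 − 1)/1.62519 × 100 = 38.4686%

38.5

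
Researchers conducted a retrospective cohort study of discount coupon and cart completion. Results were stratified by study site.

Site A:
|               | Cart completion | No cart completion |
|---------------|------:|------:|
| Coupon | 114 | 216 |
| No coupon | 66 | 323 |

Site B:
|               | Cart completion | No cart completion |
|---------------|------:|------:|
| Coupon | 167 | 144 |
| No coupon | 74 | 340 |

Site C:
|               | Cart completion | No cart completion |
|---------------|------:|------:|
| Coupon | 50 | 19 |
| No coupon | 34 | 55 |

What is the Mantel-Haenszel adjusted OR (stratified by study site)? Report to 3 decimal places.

OR_MH = Σ(aᵢdᵢ/nᵢ) / Σ(bᵢcᵢ/nᵢ), where nᵢ is the stratum total.
Stratum 1 (Site A): n = 719; a·d/n = 114·323/719 = 51.2128; b·c/n = 216·66/719 = 19.8275
Stratum 2 (Site B): n = 725; a·d/n = 167·340/725 = 78.3172; b·c/n = 144·74/725 = 14.6979
Stratum 3 (Site C): n = 158; a·d/n = 50·55/158 = 17.4051; b·c/n = 19·34/158 = 4.0886
OR_MH = (51.2128 + 78.3172 + 17.4051) / (19.8275 + 14.6979 + 4.0886) = 146.9351 / 38.6141 = 3.80522

3.805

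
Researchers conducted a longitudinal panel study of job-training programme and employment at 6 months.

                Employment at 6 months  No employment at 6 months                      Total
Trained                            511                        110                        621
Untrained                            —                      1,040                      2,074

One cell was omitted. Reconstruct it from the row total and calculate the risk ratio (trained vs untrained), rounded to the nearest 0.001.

The missing cell is in the unexposed row: 2074 − 1040 = 1034.
So a = 511, b = 110, c = 1034, d = 1040.
RR = [a/(a+b)] / [c/(c+d)] = (511/621) / (1034/2074) = 0.82287/0.49855 = 1.65051

1.651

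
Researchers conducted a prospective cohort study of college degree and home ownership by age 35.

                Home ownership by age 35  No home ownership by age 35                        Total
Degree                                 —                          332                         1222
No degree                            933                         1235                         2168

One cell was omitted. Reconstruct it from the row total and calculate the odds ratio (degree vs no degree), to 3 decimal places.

3.548

The missing cell is in the exposed row: 1222 − 332 = 890.
So a = 890, b = 332, c = 933, d = 1235.
OR = (a·d)/(b·c) = (890 × 1235) / (332 × 933) = 1099150 / 309756 = 3.54844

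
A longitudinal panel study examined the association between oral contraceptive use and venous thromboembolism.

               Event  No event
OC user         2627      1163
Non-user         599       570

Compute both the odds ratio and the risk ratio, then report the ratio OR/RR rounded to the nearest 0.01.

1.59

Cells: a = 2627, b = 1163, c = 599, d = 570.
OR = (2627·570)/(1163·599) = 1497390/696637 = 2.14946
Risk in exposed = 2627/3790 = 0.69314; risk in unexposed = 599/1169 = 0.51240; RR = 1.35272
OR/RR = 2.14946 / 1.35272 = 1.58899
The outcome is not rare, so the OR lies further from 1 than the RR.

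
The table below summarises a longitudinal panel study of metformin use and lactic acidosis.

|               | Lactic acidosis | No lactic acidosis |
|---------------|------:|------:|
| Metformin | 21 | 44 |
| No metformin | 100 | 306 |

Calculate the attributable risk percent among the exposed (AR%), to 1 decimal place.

23.8

Cells: a = 21, b = 44, c = 100, d = 306.
Risk in exposed = 21/65 = 0.32308; risk in unexposed = 100/406 = 0.24631.
RR = 0.32308/0.24631 = 1.31169
AR% = (RR − 1)/RR × 100 = (1.31169 − 1)/1.31169 × 100 = 23.7626%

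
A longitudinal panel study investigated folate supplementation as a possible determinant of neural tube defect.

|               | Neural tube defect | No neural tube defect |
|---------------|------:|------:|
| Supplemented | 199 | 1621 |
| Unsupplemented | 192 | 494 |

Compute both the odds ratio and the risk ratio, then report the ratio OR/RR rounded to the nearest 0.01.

Cells: a = 199, b = 1621, c = 192, d = 494.
OR = (199·494)/(1621·192) = 98306/311232 = 0.31586
Risk in exposed = 199/1820 = 0.10934; risk in unexposed = 192/686 = 0.27988; RR = 0.39067
OR/RR = 0.31586 / 0.39067 = 0.80852
The outcome is not rare, so the OR lies further from 1 than the RR.

0.81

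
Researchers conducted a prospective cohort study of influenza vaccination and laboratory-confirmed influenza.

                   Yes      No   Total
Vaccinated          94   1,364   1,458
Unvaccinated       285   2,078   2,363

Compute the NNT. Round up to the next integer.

18

Risk in treated group = 94/1458 = 0.06447; risk in control = 285/2363 = 0.12061.
Absolute risk reduction = 0.12061 − 0.06447 = 0.05614
NNT = 1 / ARR = 1 / 0.05614 = 17.813 → round up → 18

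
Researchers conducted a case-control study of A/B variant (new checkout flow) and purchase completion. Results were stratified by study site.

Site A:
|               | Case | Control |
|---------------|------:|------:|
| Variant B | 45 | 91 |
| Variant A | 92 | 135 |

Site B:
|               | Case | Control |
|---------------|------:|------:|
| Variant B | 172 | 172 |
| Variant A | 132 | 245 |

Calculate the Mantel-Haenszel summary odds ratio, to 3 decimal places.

1.378

OR_MH = Σ(aᵢdᵢ/nᵢ) / Σ(bᵢcᵢ/nᵢ), where nᵢ is the stratum total.
Stratum 1 (Site A): n = 363; a·d/n = 45·135/363 = 16.7355; b·c/n = 91·92/363 = 23.0634
Stratum 2 (Site B): n = 721; a·d/n = 172·245/721 = 58.4466; b·c/n = 172·132/721 = 31.4896
OR_MH = (16.7355 + 58.4466) / (23.0634 + 31.4896) = 75.1821 / 54.5530 = 1.37815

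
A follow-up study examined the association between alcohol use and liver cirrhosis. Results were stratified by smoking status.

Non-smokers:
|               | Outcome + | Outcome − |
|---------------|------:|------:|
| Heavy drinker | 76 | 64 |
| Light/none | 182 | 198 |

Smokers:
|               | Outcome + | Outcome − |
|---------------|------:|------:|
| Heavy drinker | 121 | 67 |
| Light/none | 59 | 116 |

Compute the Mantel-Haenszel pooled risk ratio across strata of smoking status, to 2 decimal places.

1.43

RR_MH = Σ(aᵢ·n₀ᵢ/nᵢ) / Σ(cᵢ·n₁ᵢ/nᵢ), with n₁ᵢ = aᵢ+bᵢ (exposed), n₀ᵢ = cᵢ+dᵢ (unexposed), nᵢ = n₁ᵢ+n₀ᵢ.
Stratum 1 (Non-smokers): n₁ = 140, n₀ = 380, n = 520; a·n₀/n = 76·380/520 = 55.5385; c·n₁/n = 182·140/520 = 49.0000
Stratum 2 (Smokers): n₁ = 188, n₀ = 175, n = 363; a·n₀/n = 121·175/363 = 58.3333; c·n₁/n = 59·188/363 = 30.5565
RR_MH = (55.5385 + 58.3333) / (49.0000 + 30.5565) = 113.8718 / 79.5565 = 1.43133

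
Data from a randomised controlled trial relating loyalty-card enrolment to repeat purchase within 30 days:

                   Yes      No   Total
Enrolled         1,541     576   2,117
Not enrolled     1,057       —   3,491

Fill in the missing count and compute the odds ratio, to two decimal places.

The missing cell is in the unexposed row: 3491 − 1057 = 2434.
So a = 1541, b = 576, c = 1057, d = 2434.
OR = (a·d)/(b·c) = (1541 × 2434) / (576 × 1057) = 3750794 / 608832 = 6.16064

6.16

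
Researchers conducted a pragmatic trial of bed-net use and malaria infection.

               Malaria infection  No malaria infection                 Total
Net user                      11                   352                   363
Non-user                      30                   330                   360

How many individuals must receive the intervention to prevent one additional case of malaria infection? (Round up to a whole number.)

19

Risk in treated group = 11/363 = 0.03030; risk in control = 30/360 = 0.08333.
Absolute risk reduction = 0.08333 − 0.03030 = 0.05303
NNT = 1 / ARR = 1 / 0.05303 = 18.857 → round up → 19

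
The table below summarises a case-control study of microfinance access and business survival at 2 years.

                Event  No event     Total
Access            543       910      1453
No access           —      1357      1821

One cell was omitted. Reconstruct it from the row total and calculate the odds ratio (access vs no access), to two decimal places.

1.75

The missing cell is in the unexposed row: 1821 − 1357 = 464.
So a = 543, b = 910, c = 464, d = 1357.
OR = (a·d)/(b·c) = (543 × 1357) / (910 × 464) = 736851 / 422240 = 1.74510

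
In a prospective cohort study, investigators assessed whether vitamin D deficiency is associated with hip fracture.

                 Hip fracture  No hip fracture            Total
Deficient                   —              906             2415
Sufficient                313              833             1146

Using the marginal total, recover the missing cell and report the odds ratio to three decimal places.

The missing cell is in the exposed row: 2415 − 906 = 1509.
So a = 1509, b = 906, c = 313, d = 833.
OR = (a·d)/(b·c) = (1509 × 833) / (906 × 313) = 1256997 / 283578 = 4.43263

4.433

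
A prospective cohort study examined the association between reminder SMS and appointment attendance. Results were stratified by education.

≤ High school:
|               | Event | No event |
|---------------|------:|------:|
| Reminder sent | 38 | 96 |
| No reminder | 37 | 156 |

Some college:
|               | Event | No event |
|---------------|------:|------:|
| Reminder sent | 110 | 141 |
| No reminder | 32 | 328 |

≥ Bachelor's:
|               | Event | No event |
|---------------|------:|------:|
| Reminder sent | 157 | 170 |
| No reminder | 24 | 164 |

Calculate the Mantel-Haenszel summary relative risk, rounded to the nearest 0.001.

RR_MH = Σ(aᵢ·n₀ᵢ/nᵢ) / Σ(cᵢ·n₁ᵢ/nᵢ), with n₁ᵢ = aᵢ+bᵢ (exposed), n₀ᵢ = cᵢ+dᵢ (unexposed), nᵢ = n₁ᵢ+n₀ᵢ.
Stratum 1 (≤ High school): n₁ = 134, n₀ = 193, n = 327; a·n₀/n = 38·193/327 = 22.4281; c·n₁/n = 37·134/327 = 15.1621
Stratum 2 (Some college): n₁ = 251, n₀ = 360, n = 611; a·n₀/n = 110·360/611 = 64.8118; c·n₁/n = 32·251/611 = 13.1457
Stratum 3 (≥ Bachelor's): n₁ = 327, n₀ = 188, n = 515; a·n₀/n = 157·188/515 = 57.3126; c·n₁/n = 24·327/515 = 15.2388
RR_MH = (22.4281 + 64.8118 + 57.3126) / (15.1621 + 13.1457 + 15.2388) = 144.5525 / 43.5466 = 3.31949

3.319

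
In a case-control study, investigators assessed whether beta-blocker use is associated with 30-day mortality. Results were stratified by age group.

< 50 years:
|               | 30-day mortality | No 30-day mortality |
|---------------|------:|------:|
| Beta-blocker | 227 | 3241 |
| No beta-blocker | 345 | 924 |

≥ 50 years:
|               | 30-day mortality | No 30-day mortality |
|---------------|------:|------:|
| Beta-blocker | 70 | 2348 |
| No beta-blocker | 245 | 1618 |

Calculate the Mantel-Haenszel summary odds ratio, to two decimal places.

OR_MH = Σ(aᵢdᵢ/nᵢ) / Σ(bᵢcᵢ/nᵢ), where nᵢ is the stratum total.
Stratum 1 (< 50 years): n = 4737; a·d/n = 227·924/4737 = 44.2787; b·c/n = 3241·345/4737 = 236.0450
Stratum 2 (≥ 50 years): n = 4281; a·d/n = 70·1618/4281 = 26.4564; b·c/n = 2348·245/4281 = 134.3751
OR_MH = (44.2787 + 26.4564) / (236.0450 + 134.3751) = 70.7351 / 370.4201 = 0.19096

0.19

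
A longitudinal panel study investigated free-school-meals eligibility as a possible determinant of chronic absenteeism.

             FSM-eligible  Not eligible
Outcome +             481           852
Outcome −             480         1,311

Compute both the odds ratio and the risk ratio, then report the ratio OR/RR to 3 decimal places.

Reading the table with exposure as columns: a = 481 (FSM-eligible, case), b = 480 (FSM-eligible, non-case), c = 852 (Not eligible, case), d = 1311.
OR = (481·1311)/(480·852) = 630591/408960 = 1.54194
Risk in exposed = 481/961 = 0.50052; risk in unexposed = 852/2163 = 0.39390; RR = 1.27069
OR/RR = 1.54194 / 1.27069 = 1.21347
The outcome is not rare, so the OR lies further from 1 than the RR.

1.213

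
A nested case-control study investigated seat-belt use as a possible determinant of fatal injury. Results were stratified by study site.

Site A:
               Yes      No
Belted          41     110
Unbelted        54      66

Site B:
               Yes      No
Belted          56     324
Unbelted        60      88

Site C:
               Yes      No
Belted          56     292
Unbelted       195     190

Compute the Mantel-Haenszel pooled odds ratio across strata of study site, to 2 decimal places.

0.25

OR_MH = Σ(aᵢdᵢ/nᵢ) / Σ(bᵢcᵢ/nᵢ), where nᵢ is the stratum total.
Stratum 1 (Site A): n = 271; a·d/n = 41·66/271 = 9.9852; b·c/n = 110·54/271 = 21.9188
Stratum 2 (Site B): n = 528; a·d/n = 56·88/528 = 9.3333; b·c/n = 324·60/528 = 36.8182
Stratum 3 (Site C): n = 733; a·d/n = 56·190/733 = 14.5157; b·c/n = 292·195/733 = 77.6808
OR_MH = (9.9852 + 9.3333 + 14.5157) / (21.9188 + 36.8182 + 77.6808) = 33.8343 / 136.4178 = 0.24802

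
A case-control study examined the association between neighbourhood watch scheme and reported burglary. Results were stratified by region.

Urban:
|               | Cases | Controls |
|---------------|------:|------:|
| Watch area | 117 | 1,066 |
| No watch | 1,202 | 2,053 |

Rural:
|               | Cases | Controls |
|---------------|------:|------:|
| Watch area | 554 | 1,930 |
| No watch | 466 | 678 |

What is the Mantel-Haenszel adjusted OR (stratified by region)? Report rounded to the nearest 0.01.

0.29

OR_MH = Σ(aᵢdᵢ/nᵢ) / Σ(bᵢcᵢ/nᵢ), where nᵢ is the stratum total.
Stratum 1 (Urban): n = 4438; a·d/n = 117·2053/4438 = 54.1237; b·c/n = 1066·1202/4438 = 288.7183
Stratum 2 (Rural): n = 3628; a·d/n = 554·678/3628 = 103.5314; b·c/n = 1930·466/3628 = 247.8997
OR_MH = (54.1237 + 103.5314) / (288.7183 + 247.8997) = 157.6551 / 536.6180 = 0.29379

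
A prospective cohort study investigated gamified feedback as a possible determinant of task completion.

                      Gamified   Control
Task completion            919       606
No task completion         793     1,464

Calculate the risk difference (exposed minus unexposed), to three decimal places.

Reading the table with exposure as columns: a = 919 (Gamified, case), b = 793 (Gamified, non-case), c = 606 (Control, case), d = 1464.
Risk in exposed = 919/1712 = 0.536799; risk in unexposed = 606/2070 = 0.292754.
Risk difference = 0.536799 − 0.292754 = 0.244045

0.244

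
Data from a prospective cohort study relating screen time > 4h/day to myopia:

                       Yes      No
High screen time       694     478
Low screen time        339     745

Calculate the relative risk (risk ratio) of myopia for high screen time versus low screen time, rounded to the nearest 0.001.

Cells: a = 694, b = 478, c = 339, d = 745.
Risk in exposed = 694/1172 = 0.59215; risk in unexposed = 339/1084 = 0.31273.
RR = 0.59215 / 0.31273 = 1.89348
The risk among the exposed is 1.89 times that among the unexposed.

1.893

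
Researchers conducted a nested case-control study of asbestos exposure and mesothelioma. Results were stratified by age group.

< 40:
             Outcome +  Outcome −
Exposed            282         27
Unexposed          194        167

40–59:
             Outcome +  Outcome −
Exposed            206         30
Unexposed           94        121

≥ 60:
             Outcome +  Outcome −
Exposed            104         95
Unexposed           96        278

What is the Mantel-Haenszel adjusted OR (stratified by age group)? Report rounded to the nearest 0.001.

OR_MH = Σ(aᵢdᵢ/nᵢ) / Σ(bᵢcᵢ/nᵢ), where nᵢ is the stratum total.
Stratum 1 (< 40): n = 670; a·d/n = 282·167/670 = 70.2896; b·c/n = 27·194/670 = 7.8179
Stratum 2 (40–59): n = 451; a·d/n = 206·121/451 = 55.2683; b·c/n = 30·94/451 = 6.2528
Stratum 3 (≥ 60): n = 573; a·d/n = 104·278/573 = 50.4572; b·c/n = 95·96/573 = 15.9162
OR_MH = (70.2896 + 55.2683 + 50.4572) / (7.8179 + 6.2528 + 15.9162) = 176.0151 / 29.9869 = 5.86973

5.870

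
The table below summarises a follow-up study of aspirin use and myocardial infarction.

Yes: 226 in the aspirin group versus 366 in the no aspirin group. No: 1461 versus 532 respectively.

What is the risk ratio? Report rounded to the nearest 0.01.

From the description: a = 226, b = 1461, c = 366, d = 532.
Risk in exposed = 226/1687 = 0.13397; risk in unexposed = 366/898 = 0.40757.
RR = 0.13397 / 0.40757 = 0.32869
The risk is 67% lower among the exposed than among the unexposed.

0.33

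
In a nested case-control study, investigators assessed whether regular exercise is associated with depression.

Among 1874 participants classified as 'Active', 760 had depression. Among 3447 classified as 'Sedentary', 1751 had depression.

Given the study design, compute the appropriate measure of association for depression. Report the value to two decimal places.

0.66

From the description: a = 760, b = 1114, c = 1751, d = 1696.
This is a nested case-control study: participants were sampled on outcome status, so risks in the source population cannot be estimated directly — relative risk is not valid here. The odds ratio is the appropriate measure.
OR = (a·d)/(b·c) = (760 × 1696) / (1114 × 1751) = 1288960 / 1950614 = 0.66080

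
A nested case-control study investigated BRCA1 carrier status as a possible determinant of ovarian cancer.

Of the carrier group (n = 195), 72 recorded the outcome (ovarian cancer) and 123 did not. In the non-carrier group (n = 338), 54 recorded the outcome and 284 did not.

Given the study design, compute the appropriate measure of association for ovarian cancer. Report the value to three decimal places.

From the description: a = 72, b = 123, c = 54, d = 284.
This is a nested case-control study: participants were sampled on outcome status, so risks in the source population cannot be estimated directly — relative risk is not valid here. The odds ratio is the appropriate measure.
OR = (a·d)/(b·c) = (72 × 284) / (123 × 54) = 20448 / 6642 = 3.07859

3.079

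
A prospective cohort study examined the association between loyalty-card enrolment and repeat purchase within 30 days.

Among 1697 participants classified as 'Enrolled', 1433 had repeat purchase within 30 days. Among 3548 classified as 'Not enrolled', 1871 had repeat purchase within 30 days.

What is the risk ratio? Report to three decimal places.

From the description: a = 1433, b = 264, c = 1871, d = 1677.
Risk in exposed = 1433/1697 = 0.84443; risk in unexposed = 1871/3548 = 0.52734.
RR = 0.84443 / 0.52734 = 1.60131
The risk among the exposed is 1.60 times that among the unexposed.

1.601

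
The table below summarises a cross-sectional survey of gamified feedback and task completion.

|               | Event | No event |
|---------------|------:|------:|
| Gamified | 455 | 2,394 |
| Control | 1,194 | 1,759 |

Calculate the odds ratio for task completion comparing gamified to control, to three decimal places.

0.280

Cells: a = 455, b = 2394, c = 1194, d = 1759.
OR = (a·d)/(b·c) = (455 × 1759) / (2394 × 1194) = 800345 / 2858436 = 0.27999
Exposure is associated with lower odds of task completion (OR = 0.28 < 1).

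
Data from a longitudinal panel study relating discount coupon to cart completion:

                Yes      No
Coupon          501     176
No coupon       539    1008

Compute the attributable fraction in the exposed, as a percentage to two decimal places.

Cells: a = 501, b = 176, c = 539, d = 1008.
Risk in exposed = 501/677 = 0.74003; risk in unexposed = 539/1547 = 0.34842.
RR = 0.74003/0.34842 = 2.12398
AR% = (RR − 1)/RR × 100 = (2.12398 − 1)/2.12398 × 100 = 52.9186%

52.92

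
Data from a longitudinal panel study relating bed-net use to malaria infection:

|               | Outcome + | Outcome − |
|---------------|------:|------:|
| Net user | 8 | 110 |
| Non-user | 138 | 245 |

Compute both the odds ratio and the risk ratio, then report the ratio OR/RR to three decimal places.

Cells: a = 8, b = 110, c = 138, d = 245.
OR = (8·245)/(110·138) = 1960/15180 = 0.12912
Risk in exposed = 8/118 = 0.06780; risk in unexposed = 138/383 = 0.36031; RR = 0.18816
OR/RR = 0.12912 / 0.18816 = 0.68621
The outcome is not rare, so the OR lies further from 1 than the RR.

0.686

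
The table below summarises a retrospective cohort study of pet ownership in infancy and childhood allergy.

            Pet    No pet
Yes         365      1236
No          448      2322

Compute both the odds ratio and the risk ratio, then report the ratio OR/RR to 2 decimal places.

1.18

Reading the table with exposure as columns: a = 365 (Pet, case), b = 448 (Pet, non-case), c = 1236 (No pet, case), d = 2322.
OR = (365·2322)/(448·1236) = 847530/553728 = 1.53059
Risk in exposed = 365/813 = 0.44895; risk in unexposed = 1236/3558 = 0.34739; RR = 1.29238
OR/RR = 1.53059 / 1.29238 = 1.18432
The outcome is not rare, so the OR lies further from 1 than the RR.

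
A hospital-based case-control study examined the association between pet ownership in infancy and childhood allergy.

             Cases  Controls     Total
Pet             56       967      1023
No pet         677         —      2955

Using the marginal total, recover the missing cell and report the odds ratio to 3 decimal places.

The missing cell is in the unexposed row: 2955 − 677 = 2278.
So a = 56, b = 967, c = 677, d = 2278.
OR = (a·d)/(b·c) = (56 × 2278) / (967 × 677) = 127568 / 654659 = 0.19486

0.195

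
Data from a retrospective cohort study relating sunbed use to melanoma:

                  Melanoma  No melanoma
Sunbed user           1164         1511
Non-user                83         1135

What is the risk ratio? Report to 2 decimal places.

Cells: a = 1164, b = 1511, c = 83, d = 1135.
Risk in exposed = 1164/2675 = 0.43514; risk in unexposed = 83/1218 = 0.06814.
RR = 0.43514 / 0.06814 = 6.38555
The risk among the exposed is 6.39 times that among the unexposed.

6.39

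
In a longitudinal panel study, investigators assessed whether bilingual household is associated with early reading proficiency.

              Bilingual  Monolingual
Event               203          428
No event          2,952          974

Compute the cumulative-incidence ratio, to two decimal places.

Reading the table with exposure as columns: a = 203 (Bilingual, case), b = 2952 (Bilingual, non-case), c = 428 (Monolingual, case), d = 974.
Risk in exposed = 203/3155 = 0.06434; risk in unexposed = 428/1402 = 0.30528.
RR = 0.06434 / 0.30528 = 0.21077
The risk is 79% lower among the exposed than among the unexposed.

0.21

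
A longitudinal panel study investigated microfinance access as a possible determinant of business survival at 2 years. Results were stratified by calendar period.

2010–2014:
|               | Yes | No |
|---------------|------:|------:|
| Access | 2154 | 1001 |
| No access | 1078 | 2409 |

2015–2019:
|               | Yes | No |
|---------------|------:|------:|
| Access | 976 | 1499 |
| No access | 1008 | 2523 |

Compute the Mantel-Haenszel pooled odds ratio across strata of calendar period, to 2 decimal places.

2.88

OR_MH = Σ(aᵢdᵢ/nᵢ) / Σ(bᵢcᵢ/nᵢ), where nᵢ is the stratum total.
Stratum 1 (2010–2014): n = 6642; a·d/n = 2154·2409/6642 = 781.2385; b·c/n = 1001·1078/6642 = 162.4628
Stratum 2 (2015–2019): n = 6006; a·d/n = 976·2523/6006 = 409.9980; b·c/n = 1499·1008/6006 = 251.5804
OR_MH = (781.2385 + 409.9980) / (162.4628 + 251.5804) = 1191.2365 / 414.0432 = 2.87708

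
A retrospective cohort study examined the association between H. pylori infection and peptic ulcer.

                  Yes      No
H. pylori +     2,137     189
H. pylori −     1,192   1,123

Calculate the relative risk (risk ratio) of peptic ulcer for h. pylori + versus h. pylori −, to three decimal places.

Cells: a = 2137, b = 189, c = 1192, d = 1123.
Risk in exposed = 2137/2326 = 0.91874; risk in unexposed = 1192/2315 = 0.51490.
RR = 0.91874 / 0.51490 = 1.78431
The risk among the exposed is 1.78 times that among the unexposed.

1.784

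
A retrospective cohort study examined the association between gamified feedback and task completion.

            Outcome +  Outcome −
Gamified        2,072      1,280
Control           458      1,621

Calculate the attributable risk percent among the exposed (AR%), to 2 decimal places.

64.36

Cells: a = 2072, b = 1280, c = 458, d = 1621.
Risk in exposed = 2072/3352 = 0.61814; risk in unexposed = 458/2079 = 0.22030.
RR = 0.61814/0.22030 = 2.80592
AR% = (RR − 1)/RR × 100 = (2.80592 − 1)/2.80592 × 100 = 64.3610%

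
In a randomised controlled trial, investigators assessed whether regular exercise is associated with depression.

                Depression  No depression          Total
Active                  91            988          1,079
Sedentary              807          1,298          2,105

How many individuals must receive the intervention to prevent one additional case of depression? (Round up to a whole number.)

4

Risk in treated group = 91/1079 = 0.08434; risk in control = 807/2105 = 0.38337.
Absolute risk reduction = 0.38337 − 0.08434 = 0.29904
NNT = 1 / ARR = 1 / 0.29904 = 3.344 → round up → 4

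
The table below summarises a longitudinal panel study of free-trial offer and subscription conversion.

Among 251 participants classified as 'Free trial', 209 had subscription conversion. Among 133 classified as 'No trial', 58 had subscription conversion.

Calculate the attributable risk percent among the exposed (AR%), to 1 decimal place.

47.6

From the description: a = 209, b = 42, c = 58, d = 75.
Risk in exposed = 209/251 = 0.83267; risk in unexposed = 58/133 = 0.43609.
RR = 0.83267/0.43609 = 1.90940
AR% = (RR − 1)/RR × 100 = (1.90940 − 1)/1.90940 × 100 = 47.6274%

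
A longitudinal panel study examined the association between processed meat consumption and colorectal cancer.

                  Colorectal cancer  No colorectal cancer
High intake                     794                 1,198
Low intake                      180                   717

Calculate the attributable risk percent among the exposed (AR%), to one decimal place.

Cells: a = 794, b = 1198, c = 180, d = 717.
Risk in exposed = 794/1992 = 0.39859; risk in unexposed = 180/897 = 0.20067.
RR = 0.39859/0.20067 = 1.98633
AR% = (RR − 1)/RR × 100 = (1.98633 − 1)/1.98633 × 100 = 49.6559%

49.7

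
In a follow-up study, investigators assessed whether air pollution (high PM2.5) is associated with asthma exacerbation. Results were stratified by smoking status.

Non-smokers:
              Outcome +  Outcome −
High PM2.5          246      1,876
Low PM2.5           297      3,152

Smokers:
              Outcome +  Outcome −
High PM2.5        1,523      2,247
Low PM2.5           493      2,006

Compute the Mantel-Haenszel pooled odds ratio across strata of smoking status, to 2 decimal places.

2.26

OR_MH = Σ(aᵢdᵢ/nᵢ) / Σ(bᵢcᵢ/nᵢ), where nᵢ is the stratum total.
Stratum 1 (Non-smokers): n = 5571; a·d/n = 246·3152/5571 = 139.1836; b·c/n = 1876·297/5571 = 100.0129
Stratum 2 (Smokers): n = 6269; a·d/n = 1523·2006/6269 = 487.3406; b·c/n = 2247·493/6269 = 176.7062
OR_MH = (139.1836 + 487.3406) / (100.0129 + 176.7062) = 626.5242 / 276.7191 = 2.26412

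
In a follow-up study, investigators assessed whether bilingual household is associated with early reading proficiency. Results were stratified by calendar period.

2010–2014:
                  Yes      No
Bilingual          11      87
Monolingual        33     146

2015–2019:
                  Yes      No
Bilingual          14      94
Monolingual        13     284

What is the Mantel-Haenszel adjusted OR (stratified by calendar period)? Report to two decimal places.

OR_MH = Σ(aᵢdᵢ/nᵢ) / Σ(bᵢcᵢ/nᵢ), where nᵢ is the stratum total.
Stratum 1 (2010–2014): n = 277; a·d/n = 11·146/277 = 5.7978; b·c/n = 87·33/277 = 10.3646
Stratum 2 (2015–2019): n = 405; a·d/n = 14·284/405 = 9.8173; b·c/n = 94·13/405 = 3.0173
OR_MH = (5.7978 + 9.8173) / (10.3646 + 3.0173) = 15.6151 / 13.3819 = 1.16688

1.17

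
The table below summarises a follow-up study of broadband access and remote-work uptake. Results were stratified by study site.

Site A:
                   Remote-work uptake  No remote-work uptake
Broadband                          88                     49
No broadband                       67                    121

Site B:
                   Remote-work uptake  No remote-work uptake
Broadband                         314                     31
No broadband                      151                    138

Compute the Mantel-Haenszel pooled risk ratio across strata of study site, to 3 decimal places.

RR_MH = Σ(aᵢ·n₀ᵢ/nᵢ) / Σ(cᵢ·n₁ᵢ/nᵢ), with n₁ᵢ = aᵢ+bᵢ (exposed), n₀ᵢ = cᵢ+dᵢ (unexposed), nᵢ = n₁ᵢ+n₀ᵢ.
Stratum 1 (Site A): n₁ = 137, n₀ = 188, n = 325; a·n₀/n = 88·188/325 = 50.9046; c·n₁/n = 67·137/325 = 28.2431
Stratum 2 (Site B): n₁ = 345, n₀ = 289, n = 634; a·n₀/n = 314·289/634 = 143.1325; c·n₁/n = 151·345/634 = 82.1688
RR_MH = (50.9046 + 143.1325) / (28.2431 + 82.1688) = 194.0371 / 110.4118 = 1.75739

1.757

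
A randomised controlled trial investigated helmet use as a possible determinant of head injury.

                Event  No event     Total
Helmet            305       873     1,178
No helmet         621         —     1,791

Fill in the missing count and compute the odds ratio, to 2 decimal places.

0.66

The missing cell is in the unexposed row: 1791 − 621 = 1170.
So a = 305, b = 873, c = 621, d = 1170.
OR = (a·d)/(b·c) = (305 × 1170) / (873 × 621) = 356850 / 542133 = 0.65823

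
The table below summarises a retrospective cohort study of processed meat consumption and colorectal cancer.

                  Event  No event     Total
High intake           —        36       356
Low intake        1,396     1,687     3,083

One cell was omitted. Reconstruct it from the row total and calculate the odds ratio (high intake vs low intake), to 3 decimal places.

The missing cell is in the exposed row: 356 − 36 = 320.
So a = 320, b = 36, c = 1396, d = 1687.
OR = (a·d)/(b·c) = (320 × 1687) / (36 × 1396) = 539840 / 50256 = 10.74180

10.742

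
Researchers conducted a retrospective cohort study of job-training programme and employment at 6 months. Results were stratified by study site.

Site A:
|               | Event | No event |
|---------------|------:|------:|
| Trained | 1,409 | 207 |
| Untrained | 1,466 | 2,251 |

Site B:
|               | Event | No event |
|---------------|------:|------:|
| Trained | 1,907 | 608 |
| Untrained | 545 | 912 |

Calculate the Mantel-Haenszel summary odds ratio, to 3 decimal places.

OR_MH = Σ(aᵢdᵢ/nᵢ) / Σ(bᵢcᵢ/nᵢ), where nᵢ is the stratum total.
Stratum 1 (Site A): n = 5333; a·d/n = 1409·2251/5333 = 594.7232; b·c/n = 207·1466/5333 = 56.9027
Stratum 2 (Site B): n = 3972; a·d/n = 1907·912/3972 = 437.8610; b·c/n = 608·545/3972 = 83.4240
OR_MH = (594.7232 + 437.8610) / (56.9027 + 83.4240) = 1032.5843 / 140.3266 = 7.35843

7.358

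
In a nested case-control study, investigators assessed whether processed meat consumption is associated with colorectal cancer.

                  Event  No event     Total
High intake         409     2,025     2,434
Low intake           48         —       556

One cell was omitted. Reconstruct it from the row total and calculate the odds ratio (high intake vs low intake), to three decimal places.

The missing cell is in the unexposed row: 556 − 48 = 508.
So a = 409, b = 2025, c = 48, d = 508.
OR = (a·d)/(b·c) = (409 × 508) / (2025 × 48) = 207772 / 97200 = 2.13757

2.138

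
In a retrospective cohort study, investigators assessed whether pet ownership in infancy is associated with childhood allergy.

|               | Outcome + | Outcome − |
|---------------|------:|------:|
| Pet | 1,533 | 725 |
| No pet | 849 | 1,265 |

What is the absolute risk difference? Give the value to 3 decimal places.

Cells: a = 1533, b = 725, c = 849, d = 1265.
Risk in exposed = 1533/2258 = 0.678919; risk in unexposed = 849/2114 = 0.401608.
Risk difference = 0.678919 − 0.401608 = 0.277311

0.277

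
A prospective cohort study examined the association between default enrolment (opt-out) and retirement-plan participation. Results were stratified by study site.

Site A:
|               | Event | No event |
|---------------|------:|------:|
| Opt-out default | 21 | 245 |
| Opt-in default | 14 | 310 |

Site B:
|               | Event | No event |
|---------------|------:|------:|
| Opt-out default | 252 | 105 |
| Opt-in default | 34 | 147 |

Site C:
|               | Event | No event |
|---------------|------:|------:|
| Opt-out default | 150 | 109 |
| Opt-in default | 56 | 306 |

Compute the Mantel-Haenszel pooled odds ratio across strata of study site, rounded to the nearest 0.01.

OR_MH = Σ(aᵢdᵢ/nᵢ) / Σ(bᵢcᵢ/nᵢ), where nᵢ is the stratum total.
Stratum 1 (Site A): n = 590; a·d/n = 21·310/590 = 11.0339; b·c/n = 245·14/590 = 5.8136
Stratum 2 (Site B): n = 538; a·d/n = 252·147/538 = 68.8550; b·c/n = 105·34/538 = 6.6357
Stratum 3 (Site C): n = 621; a·d/n = 150·306/621 = 73.9130; b·c/n = 109·56/621 = 9.8293
OR_MH = (11.0339 + 68.8550 + 73.9130) / (5.8136 + 6.6357 + 9.8293) = 153.8020 / 22.2786 = 6.90359

6.90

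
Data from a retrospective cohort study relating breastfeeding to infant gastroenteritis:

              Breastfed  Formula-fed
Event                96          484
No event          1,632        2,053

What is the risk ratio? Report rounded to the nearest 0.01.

0.29

Reading the table with exposure as columns: a = 96 (Breastfed, case), b = 1632 (Breastfed, non-case), c = 484 (Formula-fed, case), d = 2053.
Risk in exposed = 96/1728 = 0.05556; risk in unexposed = 484/2537 = 0.19078.
RR = 0.05556 / 0.19078 = 0.29121
The risk is 71% lower among the exposed than among the unexposed.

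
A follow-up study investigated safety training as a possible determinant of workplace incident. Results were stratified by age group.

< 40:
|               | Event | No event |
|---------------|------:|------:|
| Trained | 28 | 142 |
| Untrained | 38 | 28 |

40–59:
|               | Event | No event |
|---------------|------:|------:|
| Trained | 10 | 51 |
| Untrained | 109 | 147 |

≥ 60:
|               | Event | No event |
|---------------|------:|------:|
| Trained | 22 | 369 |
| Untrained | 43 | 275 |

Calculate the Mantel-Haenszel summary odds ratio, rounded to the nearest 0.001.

OR_MH = Σ(aᵢdᵢ/nᵢ) / Σ(bᵢcᵢ/nᵢ), where nᵢ is the stratum total.
Stratum 1 (< 40): n = 236; a·d/n = 28·28/236 = 3.3220; b·c/n = 142·38/236 = 22.8644
Stratum 2 (40–59): n = 317; a·d/n = 10·147/317 = 4.6372; b·c/n = 51·109/317 = 17.5363
Stratum 3 (≥ 60): n = 709; a·d/n = 22·275/709 = 8.5331; b·c/n = 369·43/709 = 22.3794
OR_MH = (3.3220 + 4.6372 + 8.5331) / (22.8644 + 17.5363 + 22.3794) = 16.4924 / 62.7801 = 0.26270

0.263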